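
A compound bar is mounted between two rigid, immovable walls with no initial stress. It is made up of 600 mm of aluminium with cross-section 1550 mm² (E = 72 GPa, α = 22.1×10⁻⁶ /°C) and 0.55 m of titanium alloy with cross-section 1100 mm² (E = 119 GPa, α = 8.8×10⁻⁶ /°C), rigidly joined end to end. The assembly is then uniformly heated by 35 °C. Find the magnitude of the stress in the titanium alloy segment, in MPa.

If the supports were absent, the total length change would be Σ αᵢΔT Lᵢ = 22.1×10⁻⁶×35×600 + 8.8×10⁻⁶×35×550 = 0.6335 mm.
The rigid supports impose zero overall length change; the single axial force P common to all segments must satisfy P Σ Lᵢ/(AᵢEᵢ) = δ_free.
The series flexibility is Σ Lᵢ/(AᵢEᵢ) = 600/(1550×72×10³) + 550/(1100×119×10³) = 9.578×10⁻⁶ mm/N.
Hence P = δ_free / Σ(L/AE) = 0.6335/9.578×10⁻⁶ = 66.14 kN (compressive).
σ_{titanium alloy} = P / A = 66140 / 1100 = 60.13 MPa.

σ ≈ 60.1 MPa (compressive)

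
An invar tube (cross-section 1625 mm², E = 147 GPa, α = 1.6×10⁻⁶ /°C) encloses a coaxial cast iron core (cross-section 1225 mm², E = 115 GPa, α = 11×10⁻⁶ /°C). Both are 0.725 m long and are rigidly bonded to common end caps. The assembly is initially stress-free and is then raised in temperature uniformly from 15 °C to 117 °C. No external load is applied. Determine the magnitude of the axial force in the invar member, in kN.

Equilibrium of a rigid end plate with no external load gives equal and opposite internal forces ±P in the two members. Since α_{cast iron} > α_{invar}, heating drives the cast iron into compression and the invar into tension.
Equating the net (thermal + elastic) strains gives |α₁ − α₂|·ΔT = P·[1/(A₁E₁) + 1/(A₂E₂)].
|α₁ − α₂|·ΔT = 9.4×10⁻⁶ × 102 = 0.0009588.
1/(A₁E₁) + 1/(A₂E₂) = 1/(1625×147×10³) + 1/(1225×115×10³) = 1.128×10⁻⁸ N⁻¹.
So P = 0.0009588 / 1.128×10⁻⁸ = 84.96 kN.

P ≈ 85 kN (tensile in the invar)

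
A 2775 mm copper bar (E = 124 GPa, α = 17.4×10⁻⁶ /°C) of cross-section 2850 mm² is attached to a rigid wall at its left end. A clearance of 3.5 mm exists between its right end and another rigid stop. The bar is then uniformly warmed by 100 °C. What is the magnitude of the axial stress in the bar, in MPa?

Unrestrained expansion: δ_free = αΔT L = 17.4×10⁻⁶ × 100 × 2775 = 4.829 mm.
After closing the 3.5 mm clearance, 4.829 − 3.5 = 1.329 mm of expansion remains to be suppressed by the wall.
So σ = E(δ_free − g)/L = 124×10³ × 1.329/2775 = 59.36 MPa.

σ ≈ 59.4 MPa (compressive)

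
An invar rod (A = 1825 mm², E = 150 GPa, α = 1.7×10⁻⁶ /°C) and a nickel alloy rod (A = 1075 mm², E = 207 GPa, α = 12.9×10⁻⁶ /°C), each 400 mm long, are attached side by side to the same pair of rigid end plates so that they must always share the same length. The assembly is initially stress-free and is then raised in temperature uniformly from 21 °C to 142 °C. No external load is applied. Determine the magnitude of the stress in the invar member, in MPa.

σ ≈ 91.1 MPa (tensile)

Equilibrium of a rigid end plate with no external load gives equal and opposite internal forces ±P in the two members. Since α_{nickel alloy} > α_{invar}, heating drives the nickel alloy into compression and the invar into tension.
Equating the net (thermal + elastic) strains gives |α₁ − α₂|·ΔT = P·[1/(A₁E₁) + 1/(A₂E₂)].
|α₁ − α₂|·ΔT = 11.2×10⁻⁶ × 121 = 0.001355.
1/(A₁E₁) + 1/(A₂E₂) = 1/(1825×150×10³) + 1/(1075×207×10³) = 8.147×10⁻⁹ N⁻¹.
P = 0.001355 / 8.147×10⁻⁹ = 166300 N = 166.3 kN.
σ_{invar} = P/A₁ = 166300/1825 = 91.15 MPa, tensile.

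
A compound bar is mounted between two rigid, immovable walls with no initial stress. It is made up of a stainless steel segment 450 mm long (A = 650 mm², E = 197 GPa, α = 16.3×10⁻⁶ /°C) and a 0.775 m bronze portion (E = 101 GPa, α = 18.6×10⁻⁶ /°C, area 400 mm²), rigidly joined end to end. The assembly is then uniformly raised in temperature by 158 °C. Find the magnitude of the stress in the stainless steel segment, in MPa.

σ ≈ 233 MPa (compressive)

With the walls removed the bar would change length by δ_free = Σ αᵢΔT Lᵢ = 16.3×10⁻⁶×158×450 + 18.6×10⁻⁶×158×775 = 3.436 mm.
Since the ends are fixed, an axial force P builds up, equal in every segment, with P · Σ Lᵢ/(AᵢEᵢ) = δ_free.
Σ Lᵢ/(AᵢEᵢ) = 450/(650×197×10³) + 775/(400×101×10³) = 2.27×10⁻⁵ mm/N.
P = 3.436 / 2.27×10⁻⁵ = 151400 N = 151.4 kN, compressive.
σ_{stainless steel} = P / A = 151400 / 650 = 232.9 MPa.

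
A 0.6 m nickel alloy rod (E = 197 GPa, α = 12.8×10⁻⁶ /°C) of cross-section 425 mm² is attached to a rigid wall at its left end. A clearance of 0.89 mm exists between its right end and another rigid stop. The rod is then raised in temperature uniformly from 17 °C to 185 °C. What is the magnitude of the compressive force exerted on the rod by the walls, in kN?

If the wall were absent the rod would grow by αΔT L = 12.8×10⁻⁶ × 168 × 600 = 1.29 mm.
This exceeds the 0.89 mm gap, so the wall pushes back. The portion of expansion that must be recovered elastically is δ_free − gap = 1.29 − 0.89 = 0.4002 mm.
So σ = E(δ_free − g)/L = 197×10³ × 0.4002/600 = 131.4 MPa.
P = σA = 131.4 × 425 = 55.85 kN.

P ≈ 55.9 kN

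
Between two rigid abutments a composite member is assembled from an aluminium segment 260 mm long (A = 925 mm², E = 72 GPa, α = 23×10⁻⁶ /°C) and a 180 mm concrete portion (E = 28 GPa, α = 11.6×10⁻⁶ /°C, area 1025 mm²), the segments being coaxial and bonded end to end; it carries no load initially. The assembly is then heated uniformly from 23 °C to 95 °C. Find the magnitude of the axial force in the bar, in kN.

P ≈ 57.1 kN (compressive)

Free thermal expansion of the whole bar: Σ αᵢΔT Lᵢ = 23×10⁻⁶×72×260 + 11.6×10⁻⁶×72×180 = 0.5809 mm.
The walls prevent any net length change, so an axial force P (same in every segment) develops. Compatibility: P · Σ Lᵢ/(AᵢEᵢ) = δ_free.
The series flexibility is Σ Lᵢ/(AᵢEᵢ) = 260/(925×72×10³) + 180/(1025×28×10³) = 1.018×10⁻⁵ mm/N.
So P = 0.5809 / 1.018×10⁻⁵ = 57.09 kN, compressive.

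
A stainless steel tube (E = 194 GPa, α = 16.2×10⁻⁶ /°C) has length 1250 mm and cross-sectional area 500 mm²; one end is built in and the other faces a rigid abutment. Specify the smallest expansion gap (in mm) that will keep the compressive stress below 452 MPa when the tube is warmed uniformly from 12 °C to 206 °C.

Free expansion if unrestrained: δ_free = αΔT L = 16.2×10⁻⁶ × 194 × 1250 = 3.928 mm.
At the allowable stress the elastic shortening the wall may impose is σL/E = 452 × 1250 / (194×10³) = 2.912 mm.
The gap must absorb the remainder: g_min = 3.928 − 2.912 = 1.016 mm.

g ≈ 1.02 mm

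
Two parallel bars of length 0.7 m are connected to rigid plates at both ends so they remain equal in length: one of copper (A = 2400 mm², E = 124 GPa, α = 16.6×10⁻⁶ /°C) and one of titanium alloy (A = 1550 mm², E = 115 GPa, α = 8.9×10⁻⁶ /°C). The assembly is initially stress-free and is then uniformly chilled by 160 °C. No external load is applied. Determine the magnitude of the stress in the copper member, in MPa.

σ ≈ 57.2 MPa (tensile)

Both members must finish at the same length. With the larger α, the copper tends to over-contract; the plates restrain it, putting the copper in tension and the titanium alloy in compression. With no external load the two internal forces are equal and opposite, magnitude P.
Equating the net (thermal + elastic) strains gives |α₁ − α₂|·ΔT = P·[1/(A₁E₁) + 1/(A₂E₂)].
|α₁ − α₂|·ΔT = 7.7×10⁻⁶ × 160 = 0.001232.
1/(A₁E₁) + 1/(A₂E₂) = 1/(2400×124×10³) + 1/(1550×115×10³) = 8.97×10⁻⁹ N⁻¹.
So P = 0.001232 / 8.97×10⁻⁹ = 137.3 kN.
σ_{copper} = P/A₁ = 137300/2400 = 57.23 MPa, tensile.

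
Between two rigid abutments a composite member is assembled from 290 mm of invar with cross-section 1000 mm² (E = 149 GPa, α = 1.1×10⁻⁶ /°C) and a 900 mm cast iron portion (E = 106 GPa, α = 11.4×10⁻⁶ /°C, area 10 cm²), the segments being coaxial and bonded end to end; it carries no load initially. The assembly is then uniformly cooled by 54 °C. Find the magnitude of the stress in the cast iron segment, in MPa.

With the walls removed the bar would change length by δ_free = Σ αᵢΔT Lᵢ = 1.1×10⁻⁶×54×290 + 11.4×10⁻⁶×54×900 = 0.5713 mm.
The walls prevent any net length change, so an axial force P (same in every segment) develops. Compatibility: P · Σ Lᵢ/(AᵢEᵢ) = δ_free.
The series flexibility is Σ Lᵢ/(AᵢEᵢ) = 290/(1000×149×10³) + 900/(1000×106×10³) = 1.044×10⁻⁵ mm/N.
Hence P = δ_free / Σ(L/AE) = 0.5713/1.044×10⁻⁵ = 54.74 kN (tensile).
σ_{cast iron} = P / A = 54740 / 1000 = 54.74 MPa.

σ ≈ 54.7 MPa (tensile)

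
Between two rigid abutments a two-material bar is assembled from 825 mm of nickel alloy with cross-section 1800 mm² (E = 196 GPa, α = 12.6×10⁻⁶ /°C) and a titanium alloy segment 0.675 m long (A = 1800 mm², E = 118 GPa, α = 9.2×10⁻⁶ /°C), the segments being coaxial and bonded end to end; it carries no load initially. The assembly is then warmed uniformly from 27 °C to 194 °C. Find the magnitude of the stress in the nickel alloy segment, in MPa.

σ ≈ 279 MPa (compressive)

If the supports were absent, the total length change would be Σ αᵢΔT Lᵢ = 12.6×10⁻⁶×167×825 + 9.2×10⁻⁶×167×675 = 2.773 mm.
Since the ends are fixed, an axial force P builds up, equal in every segment, with P · Σ Lᵢ/(AᵢEᵢ) = δ_free.
Σ Lᵢ/(AᵢEᵢ) = 825/(1800×196×10³) + 675/(1800×118×10³) = 5.516×10⁻⁶ mm/N.
P = 2.773 / 5.516×10⁻⁶ = 502700 N = 502.7 kN, compressive.
σ_{nickel alloy} = P / A = 502700 / 1800 = 279.3 MPa.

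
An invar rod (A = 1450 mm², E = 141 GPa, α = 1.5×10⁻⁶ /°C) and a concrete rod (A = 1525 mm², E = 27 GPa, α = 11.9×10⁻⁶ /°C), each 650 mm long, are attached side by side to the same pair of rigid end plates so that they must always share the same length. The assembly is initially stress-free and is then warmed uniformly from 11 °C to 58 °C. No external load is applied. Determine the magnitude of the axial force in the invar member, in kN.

Equilibrium of a rigid end plate with no external load gives equal and opposite internal forces ±P in the two members. Since α_{concrete} > α_{invar}, heating drives the concrete into compression and the invar into tension.
Setting the final lengths equal and cancelling L: (α₁ − α₂)ΔT = P/(A₁E₁) + P/(A₂E₂).
|α₁ − α₂|·ΔT = 10.4×10⁻⁶ × 47 = 0.0004888.
1/(A₁E₁) + 1/(A₂E₂) = 1/(1450×141×10³) + 1/(1525×27×10³) = 2.918×10⁻⁸ N⁻¹.
P = 0.0004888 / 2.918×10⁻⁸ = 16750 N = 16.75 kN.

P ≈ 16.8 kN (tensile in the invar)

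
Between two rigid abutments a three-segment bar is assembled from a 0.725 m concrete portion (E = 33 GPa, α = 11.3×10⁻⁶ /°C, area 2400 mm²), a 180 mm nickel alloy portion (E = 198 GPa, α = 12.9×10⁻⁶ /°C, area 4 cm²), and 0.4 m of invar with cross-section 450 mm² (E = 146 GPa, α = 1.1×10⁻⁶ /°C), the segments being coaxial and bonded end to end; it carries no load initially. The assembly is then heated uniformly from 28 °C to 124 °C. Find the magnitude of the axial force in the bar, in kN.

If the supports were absent, the total length change would be Σ αᵢΔT Lᵢ = 11.3×10⁻⁶×96×725 + 12.9×10⁻⁶×96×180 + 1.1×10⁻⁶×96×400 = 1.052 mm.
The rigid supports impose zero overall length change; the single axial force P common to all segments must satisfy P Σ Lᵢ/(AᵢEᵢ) = δ_free.
The series flexibility is Σ Lᵢ/(AᵢEᵢ) = 725/(2400×33×10³) + 180/(400×198×10³) + 400/(450×146×10³) = 1.752×10⁻⁵ mm/N.
Hence P = δ_free / Σ(L/AE) = 1.052/1.752×10⁻⁵ = 60.04 kN (compressive).

P ≈ 60 kN (compressive)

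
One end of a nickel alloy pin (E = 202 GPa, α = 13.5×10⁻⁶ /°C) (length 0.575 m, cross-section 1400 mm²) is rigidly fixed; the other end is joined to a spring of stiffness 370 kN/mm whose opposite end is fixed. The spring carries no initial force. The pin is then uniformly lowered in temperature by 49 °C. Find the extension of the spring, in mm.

If the spring were absent the pin would shorten by αΔT L = 13.5×10⁻⁶ × 49 × 575 = 0.3804 mm.
Let P be the tensile force in the spring. The pin extends elastically by PL/(AE) and the spring stretches by P/k; together these equal δ_free.
P [ L/(AE) + 1/k ] = δ_free → P [ 575/(1400×202×10³) + 1/(370×10³) ] = 0.3804.
P = 0.3804 / 4.736×10⁻⁶ = 80310 N.
Spring extension = P/k = 80310/(370×10³) = 0.2171 mm.

δ ≈ 0.217 mm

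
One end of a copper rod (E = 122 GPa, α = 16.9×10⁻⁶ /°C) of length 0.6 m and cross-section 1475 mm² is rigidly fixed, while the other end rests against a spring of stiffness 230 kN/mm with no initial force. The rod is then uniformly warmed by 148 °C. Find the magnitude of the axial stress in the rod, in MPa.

σ ≈ 132 MPa (compressive)

If the spring were absent the rod would lengthen by αΔT L = 16.9×10⁻⁶ × 148 × 600 = 1.501 mm.
With a force P in the spring, the elastic change of the rod is PL/(AE) and that of the spring is P/k; compatibility requires their sum to equal δ_free.
So P = δ_free / [L/(AE) + 1/k] = 1.501 / [ 600/(1475×122×10³) + 1/(230×10³) ].
P = 1.501 / 7.682×10⁻⁶ = 195400 N.
σ = P/A = 195400/1475 = 132.4 MPa.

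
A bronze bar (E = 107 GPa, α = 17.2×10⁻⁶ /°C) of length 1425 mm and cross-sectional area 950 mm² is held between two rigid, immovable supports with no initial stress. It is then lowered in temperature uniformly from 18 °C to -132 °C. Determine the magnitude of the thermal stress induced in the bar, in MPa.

The supports are rigid, so the total axial strain is zero. The restrained thermal strain is ε = αΔT = 17.2×10⁻⁶ × 150 = 2580×10⁻⁶.
The stress required to suppress this strain is σ = Eε = 107×10³ × 2580×10⁻⁶ = 276.1 MPa, tensile since the bar is trying to contract.

σ ≈ 276 MPa (tensile)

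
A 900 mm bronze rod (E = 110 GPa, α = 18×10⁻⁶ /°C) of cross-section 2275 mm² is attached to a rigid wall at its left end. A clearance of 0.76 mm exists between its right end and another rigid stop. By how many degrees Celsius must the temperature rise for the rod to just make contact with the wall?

The gap closes when αΔT L = 0.76 mm, since the rod is still unstressed at that instant.
ΔT = 0.76 / (18×10⁻⁶ × 900) = 46.91 °C.

ΔT ≈ 46.9 °C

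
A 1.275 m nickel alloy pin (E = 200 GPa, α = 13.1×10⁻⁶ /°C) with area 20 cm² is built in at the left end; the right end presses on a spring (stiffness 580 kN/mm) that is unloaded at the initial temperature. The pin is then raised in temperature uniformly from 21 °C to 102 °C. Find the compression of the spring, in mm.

δ ≈ 0.475 mm

Free thermal expansion: δ_free = αΔT L = 13.1×10⁻⁶ × 81 × 1275 = 1.353 mm.
With a force P in the spring, the elastic change of the pin is PL/(AE) and that of the spring is P/k; compatibility requires their sum to equal δ_free.
P [ L/(AE) + 1/k ] = δ_free → P [ 1275/(2000×200×10³) + 1/(580×10³) ] = 1.353.
P = 1.353 / 4.912×10⁻⁶ = 275400 N.
Spring compression = P/k = 275400/(580×10³) = 0.4749 mm.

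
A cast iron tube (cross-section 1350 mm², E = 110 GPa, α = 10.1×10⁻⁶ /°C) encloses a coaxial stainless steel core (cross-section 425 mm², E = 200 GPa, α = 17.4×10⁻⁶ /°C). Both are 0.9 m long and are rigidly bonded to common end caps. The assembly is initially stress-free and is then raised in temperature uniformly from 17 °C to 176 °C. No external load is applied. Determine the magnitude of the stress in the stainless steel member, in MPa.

σ ≈ 148 MPa (compressive)

The stainless steel has the larger α, so on heating it would change length more than the cast iron if both were free. The rigid plates force a common final length, so the stainless steel is put into compression and the cast iron into tension, with equal and opposite forces P (no external load).
Compatibility of the two members (thermal + elastic change equal): (α₁ − α₂)ΔT = P·[1/(A₁E₁) + 1/(A₂E₂)].
|α₁ − α₂|·ΔT = 7.3×10⁻⁶ × 159 = 0.001161.
1/(A₁E₁) + 1/(A₂E₂) = 1/(1350×110×10³) + 1/(425×200×10³) = 1.85×10⁻⁸ N⁻¹.
P = 0.001161 / 1.85×10⁻⁸ = 62740 N = 62.74 kN.
σ_{stainless steel} = P/A₂ = 62740/425 = 147.6 MPa, compressive.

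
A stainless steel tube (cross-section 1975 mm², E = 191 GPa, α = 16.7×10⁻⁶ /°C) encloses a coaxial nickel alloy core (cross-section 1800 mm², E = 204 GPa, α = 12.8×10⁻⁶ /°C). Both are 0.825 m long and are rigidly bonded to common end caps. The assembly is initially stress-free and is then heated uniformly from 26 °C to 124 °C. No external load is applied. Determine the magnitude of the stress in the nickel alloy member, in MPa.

Equilibrium of a rigid end plate with no external load gives equal and opposite internal forces ±P in the two members. Since α_{stainless steel} > α_{nickel alloy}, heating drives the stainless steel into compression and the nickel alloy into tension.
Compatibility of the two members (thermal + elastic change equal): (α₁ − α₂)ΔT = P·[1/(A₁E₁) + 1/(A₂E₂)].
|α₁ − α₂|·ΔT = 3.9×10⁻⁶ × 98 = 0.0003822.
1/(A₁E₁) + 1/(A₂E₂) = 1/(1975×191×10³) + 1/(1800×204×10³) = 5.374×10⁻⁹ N⁻¹.
P = 0.0003822 / 5.374×10⁻⁹ = 71120 N = 71.12 kN.
σ_{nickel alloy} = P/A₂ = 71120/1800 = 39.51 MPa, tensile.

σ ≈ 39.5 MPa (tensile)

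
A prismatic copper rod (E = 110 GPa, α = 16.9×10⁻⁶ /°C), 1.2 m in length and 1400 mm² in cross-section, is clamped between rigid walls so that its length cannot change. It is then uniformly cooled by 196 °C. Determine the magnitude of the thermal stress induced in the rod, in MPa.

σ ≈ 364 MPa (tensile)

With length fixed, the mechanical strain must cancel the thermal strain αΔT = 16.9×10⁻⁶ × 196 = 3312.4×10⁻⁶.
The stress required to suppress this strain is σ = Eε = 110×10³ × 3312.4×10⁻⁶ = 364.4 MPa, tensile since the rod is trying to contract.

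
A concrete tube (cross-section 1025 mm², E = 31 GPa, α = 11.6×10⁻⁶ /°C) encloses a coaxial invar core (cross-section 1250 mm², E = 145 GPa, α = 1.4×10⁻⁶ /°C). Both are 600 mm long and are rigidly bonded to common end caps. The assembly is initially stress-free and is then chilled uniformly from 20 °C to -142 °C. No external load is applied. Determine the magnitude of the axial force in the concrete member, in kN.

P ≈ 44.7 kN (tensile in the concrete)

Equilibrium of a rigid end plate with no external load gives equal and opposite internal forces ±P in the two members. Since α_{concrete} > α_{invar}, cooling drives the concrete into tension and the invar into compression.
Setting the final lengths equal and cancelling L: (α₁ − α₂)ΔT = P/(A₁E₁) + P/(A₂E₂).
|α₁ − α₂|·ΔT = 10.2×10⁻⁶ × 162 = 0.001652.
1/(A₁E₁) + 1/(A₂E₂) = 1/(1025×31×10³) + 1/(1250×145×10³) = 3.699×10⁻⁸ N⁻¹.
P = 0.001652 / 3.699×10⁻⁸ = 44670 N = 44.67 kN.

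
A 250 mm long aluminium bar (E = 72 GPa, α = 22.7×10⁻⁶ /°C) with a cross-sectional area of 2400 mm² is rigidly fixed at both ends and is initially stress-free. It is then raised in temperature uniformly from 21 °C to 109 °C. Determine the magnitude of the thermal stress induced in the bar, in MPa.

σ ≈ 144 MPa (compressive)

With length fixed, the mechanical strain must cancel the thermal strain αΔT = 22.7×10⁻⁶ × 88 = 1997.6×10⁻⁶.
The stress required to suppress this strain is σ = Eε = 72×10³ × 1997.6×10⁻⁶ = 143.8 MPa, compressive since the bar is trying to expand.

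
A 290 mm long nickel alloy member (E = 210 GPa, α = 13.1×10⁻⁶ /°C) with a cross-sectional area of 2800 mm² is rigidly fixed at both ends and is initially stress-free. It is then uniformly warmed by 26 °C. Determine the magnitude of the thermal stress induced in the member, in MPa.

σ ≈ 71.5 MPa (compressive)

With length fixed, the mechanical strain must cancel the thermal strain αΔT = 13.1×10⁻⁶ × 26 = 340.6×10⁻⁶.
Hence σ = E·αΔT = 210×10³ × 340.6×10⁻⁶ = 71.53 MPa, compressive.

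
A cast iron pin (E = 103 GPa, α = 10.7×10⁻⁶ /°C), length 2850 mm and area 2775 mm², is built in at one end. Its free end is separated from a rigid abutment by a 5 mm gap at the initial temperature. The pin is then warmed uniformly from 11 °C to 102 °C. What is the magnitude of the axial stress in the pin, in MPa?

σ ≈ 0 MPa

If the wall were absent the pin would grow by αΔT L = 10.7×10⁻⁶ × 91 × 2850 = 2.775 mm.
This is smaller than the 5 mm clearance, so the pin expands freely without reaching the stop — the stress is zero.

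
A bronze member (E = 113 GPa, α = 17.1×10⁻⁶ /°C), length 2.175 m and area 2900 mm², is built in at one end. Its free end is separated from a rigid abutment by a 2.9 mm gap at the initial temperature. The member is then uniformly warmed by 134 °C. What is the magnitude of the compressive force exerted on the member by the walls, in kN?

P ≈ 314 kN

If the wall were absent the member would grow by αΔT L = 17.1×10⁻⁶ × 134 × 2175 = 4.984 mm.
The gap closes (δ_free > 2.9 mm) and the wall then resists a further 4.984 − 2.9 = 2.084 mm of expansion.
That suppressed elongation corresponds to σ = E·Δ/L = 113×10³ × 2.084/2175 = 108.3 MPa.
P = σA = 108.3 × 2900 = 314 kN.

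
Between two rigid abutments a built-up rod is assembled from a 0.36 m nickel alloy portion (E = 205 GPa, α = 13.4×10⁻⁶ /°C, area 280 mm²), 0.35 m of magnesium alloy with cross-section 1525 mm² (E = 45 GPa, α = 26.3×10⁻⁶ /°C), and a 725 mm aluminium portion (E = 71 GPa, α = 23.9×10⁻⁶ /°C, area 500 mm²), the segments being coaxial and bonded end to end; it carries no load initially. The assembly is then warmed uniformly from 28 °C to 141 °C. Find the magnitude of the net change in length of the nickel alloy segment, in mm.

|ΔL| ≈ 0.154 mm

With the walls removed the bar would change length by δ_free = Σ αᵢΔT Lᵢ = 13.4×10⁻⁶×113×360 + 26.3×10⁻⁶×113×350 + 23.9×10⁻⁶×113×725 = 3.543 mm.
Since the ends are fixed, an axial force P builds up, equal in every segment, with P · Σ Lᵢ/(AᵢEᵢ) = δ_free.
The series flexibility is Σ Lᵢ/(AᵢEᵢ) = 360/(280×205×10³) + 350/(1525×45×10³) + 725/(500×71×10³) = 3.179×10⁻⁵ mm/N.
So P = 3.543 / 3.179×10⁻⁵ = 111.4 kN, compressive.
For the nickel alloy segment, free thermal change = 13.4×10⁻⁶×113×360 = 0.5451 mm and elastic change from P = 111400×360/(280×205×10³) = 0.6989 mm; these oppose, so the net change is 0.154 mm (segment shortens).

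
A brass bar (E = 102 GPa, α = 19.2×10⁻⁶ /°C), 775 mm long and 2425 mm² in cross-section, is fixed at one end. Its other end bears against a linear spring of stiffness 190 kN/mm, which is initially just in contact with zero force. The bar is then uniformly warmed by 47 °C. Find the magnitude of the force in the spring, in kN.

P ≈ 83.3 kN

The unrestrained thermal change is αΔT L = 19.2×10⁻⁶ × 47 × 775 = 0.6994 mm.
With a force P in the spring, the elastic change of the bar is PL/(AE) and that of the spring is P/k; compatibility requires their sum to equal δ_free.
P [ L/(AE) + 1/k ] = δ_free → P [ 775/(2425×102×10³) + 1/(190×10³) ] = 0.6994.
P = 0.6994 / 8.396×10⁻⁶ = 83290 N.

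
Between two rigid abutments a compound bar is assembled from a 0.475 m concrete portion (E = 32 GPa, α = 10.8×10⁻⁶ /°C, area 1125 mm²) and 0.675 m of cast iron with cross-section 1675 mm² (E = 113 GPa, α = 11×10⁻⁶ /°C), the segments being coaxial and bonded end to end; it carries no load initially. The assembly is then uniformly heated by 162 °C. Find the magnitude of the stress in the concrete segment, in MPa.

σ ≈ 108 MPa (compressive)

With the walls removed the bar would change length by δ_free = Σ αᵢΔT Lᵢ = 10.8×10⁻⁶×162×475 + 11×10⁻⁶×162×675 = 2.034 mm.
The rigid supports impose zero overall length change; the single axial force P common to all segments must satisfy P Σ Lᵢ/(AᵢEᵢ) = δ_free.
The series flexibility is Σ Lᵢ/(AᵢEᵢ) = 475/(1125×32×10³) + 675/(1675×113×10³) = 1.676×10⁻⁵ mm/N.
Hence P = δ_free / Σ(L/AE) = 2.034/1.676×10⁻⁵ = 121.4 kN (compressive).
σ_{concrete} = P / A = 121400 / 1125 = 107.9 MPa.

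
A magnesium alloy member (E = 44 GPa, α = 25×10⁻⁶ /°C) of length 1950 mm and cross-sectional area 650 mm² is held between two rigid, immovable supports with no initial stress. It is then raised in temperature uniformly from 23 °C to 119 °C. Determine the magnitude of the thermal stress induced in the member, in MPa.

With length fixed, the mechanical strain must cancel the thermal strain αΔT = 25×10⁻⁶ × 96 = 2400×10⁻⁶.
The stress required to suppress this strain is σ = Eε = 44×10³ × 2400×10⁻⁶ = 105.6 MPa, compressive since the member is trying to expand.

σ ≈ 106 MPa (compressive)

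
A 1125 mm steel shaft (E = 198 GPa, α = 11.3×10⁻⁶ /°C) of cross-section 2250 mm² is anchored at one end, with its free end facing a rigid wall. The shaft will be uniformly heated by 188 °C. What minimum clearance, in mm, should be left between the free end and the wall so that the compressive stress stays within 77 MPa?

Free expansion if unrestrained: δ_free = αΔT L = 11.3×10⁻⁶ × 188 × 1125 = 2.39 mm.
A stress of 77 MPa corresponds to the wall pushing the shaft back by σL/E = 77×1125/(198×10³) = 0.4375 mm.
So the gap has to take up the difference, g_min = δ_free − σL/E = 2.39 − 0.4375 = 1.952 mm.

g ≈ 1.95 mm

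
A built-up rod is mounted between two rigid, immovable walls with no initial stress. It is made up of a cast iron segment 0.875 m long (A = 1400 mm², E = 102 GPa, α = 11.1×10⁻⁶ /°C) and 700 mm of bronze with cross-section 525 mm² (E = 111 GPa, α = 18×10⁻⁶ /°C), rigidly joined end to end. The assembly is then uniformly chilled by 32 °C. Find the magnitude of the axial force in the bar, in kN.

Free thermal contraction of the whole bar: Σ αᵢΔT Lᵢ = 11.1×10⁻⁶×32×875 + 18×10⁻⁶×32×700 = 0.714 mm.
The walls prevent any net length change, so an axial force P (same in every segment) develops. Compatibility: P · Σ Lᵢ/(AᵢEᵢ) = δ_free.
Σ Lᵢ/(AᵢEᵢ) = 875/(1400×102×10³) + 700/(525×111×10³) = 1.814×10⁻⁵ mm/N.
So P = 0.714 / 1.814×10⁻⁵ = 39.36 kN, tensile.

P ≈ 39.4 kN (tensile)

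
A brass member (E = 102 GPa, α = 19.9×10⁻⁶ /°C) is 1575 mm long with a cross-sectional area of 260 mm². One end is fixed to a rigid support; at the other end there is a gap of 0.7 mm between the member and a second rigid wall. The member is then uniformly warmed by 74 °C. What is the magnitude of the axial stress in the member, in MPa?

Free thermal elongation = αΔT L = 19.9×10⁻⁶ × 74 × 1575 = 2.319 mm.
After closing the 0.7 mm clearance, 2.319 − 0.7 = 1.619 mm of expansion remains to be suppressed by the wall.
That suppressed elongation corresponds to σ = E·Δ/L = 102×10³ × 1.619/1575 = 104.9 MPa.

σ ≈ 105 MPa (compressive)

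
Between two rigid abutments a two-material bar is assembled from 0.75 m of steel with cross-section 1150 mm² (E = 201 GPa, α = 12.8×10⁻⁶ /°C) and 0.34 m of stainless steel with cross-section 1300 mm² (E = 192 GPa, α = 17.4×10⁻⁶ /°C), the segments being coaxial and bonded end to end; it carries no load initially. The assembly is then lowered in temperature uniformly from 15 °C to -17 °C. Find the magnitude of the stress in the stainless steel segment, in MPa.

σ ≈ 82.9 MPa (tensile)

Free thermal contraction of the whole bar: Σ αᵢΔT Lᵢ = 12.8×10⁻⁶×32×750 + 17.4×10⁻⁶×32×340 = 0.4965 mm.
The walls prevent any net length change, so an axial force P (same in every segment) develops. Compatibility: P · Σ Lᵢ/(AᵢEᵢ) = δ_free.
The series flexibility is Σ Lᵢ/(AᵢEᵢ) = 750/(1150×201×10³) + 340/(1300×192×10³) = 4.607×10⁻⁶ mm/N.
So P = 0.4965 / 4.607×10⁻⁶ = 107.8 kN, tensile.
σ_{stainless steel} = P / A = 107800 / 1300 = 82.91 MPa.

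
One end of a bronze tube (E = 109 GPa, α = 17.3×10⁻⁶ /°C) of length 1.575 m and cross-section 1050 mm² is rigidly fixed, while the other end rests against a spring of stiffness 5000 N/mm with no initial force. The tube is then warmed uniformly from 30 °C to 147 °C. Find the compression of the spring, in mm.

The unrestrained thermal change is αΔT L = 17.3×10⁻⁶ × 117 × 1575 = 3.188 mm.
With a force P in the spring, the elastic change of the tube is PL/(AE) and that of the spring is P/k; compatibility requires their sum to equal δ_free.
P [ L/(AE) + 1/k ] = δ_free → P [ 1575/(1050×109×10³) + 1/(5000) ] = 3.188.
P = 3.188 / 0.0002138 = 14910 N.
Spring compression = P/k = 14910/(5000) = 2.983 mm.

δ ≈ 2.98 mm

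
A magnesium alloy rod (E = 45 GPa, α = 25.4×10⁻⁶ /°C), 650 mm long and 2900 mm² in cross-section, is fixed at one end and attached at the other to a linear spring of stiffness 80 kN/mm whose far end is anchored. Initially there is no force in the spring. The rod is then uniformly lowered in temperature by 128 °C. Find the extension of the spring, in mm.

δ ≈ 1.51 mm

Free thermal contraction: δ_free = αΔT L = 25.4×10⁻⁶ × 128 × 650 = 2.113 mm.
With a force P in the spring, the elastic change of the rod is PL/(AE) and that of the spring is P/k; compatibility requires their sum to equal δ_free.
P [ L/(AE) + 1/k ] = δ_free → P [ 650/(2900×45×10³) + 1/(80×10³) ] = 2.113.
P = 2.113 / 1.748×10⁻⁵ = 120900 N.
Spring extension = P/k = 120900/(80×10³) = 1.511 mm.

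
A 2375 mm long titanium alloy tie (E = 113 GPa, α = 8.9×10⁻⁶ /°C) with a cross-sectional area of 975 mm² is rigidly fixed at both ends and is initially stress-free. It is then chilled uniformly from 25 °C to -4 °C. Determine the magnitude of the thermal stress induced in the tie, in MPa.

σ ≈ 29.2 MPa (tensile)

The supports are rigid, so the total axial strain is zero. The restrained thermal strain is ε = αΔT = 8.9×10⁻⁶ × 29 = 258.1×10⁻⁶.
σ = EαΔT = 113×10³ × 8.9×10⁻⁶ × 29 = 29.17 MPa (tensile; the tie is trying to contract).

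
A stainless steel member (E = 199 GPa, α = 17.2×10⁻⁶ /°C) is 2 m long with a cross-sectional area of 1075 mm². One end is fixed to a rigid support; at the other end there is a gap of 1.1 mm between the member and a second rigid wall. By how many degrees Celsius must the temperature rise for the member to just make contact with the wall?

ΔT ≈ 32 °C

Contact occurs when the free expansion equals the gap: αΔT L = 1.1 mm.
So ΔT = g/(αL) = 1.1/(17.2×10⁻⁶ × 2000) = 31.98 °C.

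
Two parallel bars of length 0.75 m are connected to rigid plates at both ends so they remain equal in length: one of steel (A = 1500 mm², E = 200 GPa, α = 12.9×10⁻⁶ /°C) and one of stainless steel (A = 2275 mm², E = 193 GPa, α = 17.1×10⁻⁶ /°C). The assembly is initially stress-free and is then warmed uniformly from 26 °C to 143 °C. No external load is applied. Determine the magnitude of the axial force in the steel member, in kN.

P ≈ 87.6 kN (tensile in the steel)

The stainless steel has the larger α, so on heating it would change length more than the steel if both were free. The rigid plates force a common final length, so the stainless steel is put into compression and the steel into tension, with equal and opposite forces P (no external load).
Compatibility of the two members (thermal + elastic change equal): (α₁ − α₂)ΔT = P·[1/(A₁E₁) + 1/(A₂E₂)].
|α₁ − α₂|·ΔT = 4.2×10⁻⁶ × 117 = 0.0004914.
1/(A₁E₁) + 1/(A₂E₂) = 1/(1500×200×10³) + 1/(2275×193×10³) = 5.611×10⁻⁹ N⁻¹.
P = 0.0004914 / 5.611×10⁻⁹ = 87580 N = 87.58 kN.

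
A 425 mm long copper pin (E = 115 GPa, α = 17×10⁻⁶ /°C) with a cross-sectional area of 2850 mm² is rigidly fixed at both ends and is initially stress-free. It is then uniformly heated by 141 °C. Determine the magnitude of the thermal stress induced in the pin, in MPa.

Because both ends are immovable the net strain is zero, and the suppressed thermal strain is αΔT = 17×10⁻⁶ × 141 = 2397×10⁻⁶.
σ = EαΔT = 115×10³ × 17×10⁻⁶ × 141 = 275.7 MPa (compressive; the pin is trying to expand).

σ ≈ 276 MPa (compressive)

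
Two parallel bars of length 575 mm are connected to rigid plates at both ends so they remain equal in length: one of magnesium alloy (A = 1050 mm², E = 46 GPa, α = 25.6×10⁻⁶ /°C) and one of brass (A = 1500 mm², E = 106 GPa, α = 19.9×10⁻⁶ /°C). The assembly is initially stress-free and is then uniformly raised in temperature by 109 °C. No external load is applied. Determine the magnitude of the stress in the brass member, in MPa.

Equilibrium of a rigid end plate with no external load gives equal and opposite internal forces ±P in the two members. Since α_{magnesium alloy} > α_{brass}, heating drives the magnesium alloy into compression and the brass into tension.
Setting the final lengths equal and cancelling L: (α₁ − α₂)ΔT = P/(A₁E₁) + P/(A₂E₂).
|α₁ − α₂|·ΔT = 5.7×10⁻⁶ × 109 = 0.0006213.
1/(A₁E₁) + 1/(A₂E₂) = 1/(1050×46×10³) + 1/(1500×106×10³) = 2.699×10⁻⁸ N⁻¹.
So P = 0.0006213 / 2.699×10⁻⁸ = 23.02 kN.
σ_{brass} = P/A₂ = 23020/1500 = 15.34 MPa, tensile.

σ ≈ 15.3 MPa (tensile)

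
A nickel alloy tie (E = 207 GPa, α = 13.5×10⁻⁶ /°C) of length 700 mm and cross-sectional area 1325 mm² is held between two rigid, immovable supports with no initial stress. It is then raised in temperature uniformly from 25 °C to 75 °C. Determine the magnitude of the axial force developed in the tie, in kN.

P ≈ 185 kN (compressive)

Full restraint means ε = 0, so the stress is σ = EαΔT = 207×10³ × 13.5×10⁻⁶ × 50 = 139.7 MPa.
Then P = σA = 139.7 × 1325 mm² = 185.1 kN, compressive.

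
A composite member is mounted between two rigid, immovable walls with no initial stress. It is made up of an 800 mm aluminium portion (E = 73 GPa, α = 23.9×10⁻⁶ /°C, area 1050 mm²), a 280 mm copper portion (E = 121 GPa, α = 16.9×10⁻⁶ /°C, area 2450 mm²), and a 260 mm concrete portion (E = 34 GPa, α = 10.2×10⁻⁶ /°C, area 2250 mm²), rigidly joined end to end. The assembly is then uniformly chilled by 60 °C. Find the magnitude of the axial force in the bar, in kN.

If the supports were absent, the total length change would be Σ αᵢΔT Lᵢ = 23.9×10⁻⁶×60×800 + 16.9×10⁻⁶×60×280 + 10.2×10⁻⁶×60×260 = 1.59 mm.
The rigid supports impose zero overall length change; the single axial force P common to all segments must satisfy P Σ Lᵢ/(AᵢEᵢ) = δ_free.
The series flexibility is Σ Lᵢ/(AᵢEᵢ) = 800/(1050×73×10³) + 280/(2450×121×10³) + 260/(2250×34×10³) = 1.478×10⁻⁵ mm/N.
P = 1.59 / 1.478×10⁻⁵ = 107600 N = 107.6 kN, tensile.

P ≈ 108 kN (tensile)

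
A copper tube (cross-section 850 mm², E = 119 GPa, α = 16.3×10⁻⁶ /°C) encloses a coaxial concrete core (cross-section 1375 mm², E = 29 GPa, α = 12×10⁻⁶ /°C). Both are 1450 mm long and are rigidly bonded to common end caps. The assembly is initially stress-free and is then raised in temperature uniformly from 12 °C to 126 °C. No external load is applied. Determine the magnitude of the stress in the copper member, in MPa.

Both members must finish at the same length. With the larger α, the copper tends to over-expand; the plates restrain it, putting the copper in compression and the concrete in tension. With no external load the two internal forces are equal and opposite, magnitude P.
Compatibility of the two members (thermal + elastic change equal): (α₁ − α₂)ΔT = P·[1/(A₁E₁) + 1/(A₂E₂)].
|α₁ − α₂|·ΔT = 4.3×10⁻⁶ × 114 = 0.0004902.
1/(A₁E₁) + 1/(A₂E₂) = 1/(850×119×10³) + 1/(1375×29×10³) = 3.496×10⁻⁸ N⁻¹.
So P = 0.0004902 / 3.496×10⁻⁸ = 14.02 kN.
σ_{copper} = P/A₁ = 14020/850 = 16.49 MPa, compressive.

σ ≈ 16.5 MPa (compressive)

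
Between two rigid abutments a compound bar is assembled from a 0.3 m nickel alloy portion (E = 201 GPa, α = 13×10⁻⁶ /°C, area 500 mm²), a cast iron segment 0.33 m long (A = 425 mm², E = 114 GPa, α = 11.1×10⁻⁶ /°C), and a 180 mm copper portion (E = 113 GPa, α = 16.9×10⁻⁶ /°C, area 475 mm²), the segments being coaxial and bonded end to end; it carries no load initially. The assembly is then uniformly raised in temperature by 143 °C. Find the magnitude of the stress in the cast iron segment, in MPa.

Free thermal expansion of the whole bar: Σ αᵢΔT Lᵢ = 13×10⁻⁶×143×300 + 11.1×10⁻⁶×143×330 + 16.9×10⁻⁶×143×180 = 1.517 mm.
The rigid supports impose zero overall length change; the single axial force P common to all segments must satisfy P Σ Lᵢ/(AᵢEᵢ) = δ_free.
Σ Lᵢ/(AᵢEᵢ) = 300/(500×201×10³) + 330/(425×114×10³) + 180/(475×113×10³) = 1.315×10⁻⁵ mm/N.
So P = 1.517 / 1.315×10⁻⁵ = 115.3 kN, compressive.
σ_{cast iron} = P / A = 115300 / 425 = 271.4 MPa.

σ ≈ 271 MPa (compressive)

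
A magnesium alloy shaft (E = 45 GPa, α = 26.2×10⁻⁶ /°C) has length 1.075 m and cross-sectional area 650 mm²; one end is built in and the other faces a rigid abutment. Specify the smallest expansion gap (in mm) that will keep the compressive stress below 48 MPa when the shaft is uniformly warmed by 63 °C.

With no wall the shaft would lengthen by αΔT L = 26.2×10⁻⁶ × 63 × 1075 = 1.774 mm.
At the allowable stress the elastic shortening the wall may impose is σL/E = 48 × 1075 / (45×10³) = 1.147 mm.
So the gap has to take up the difference, g_min = δ_free − σL/E = 1.774 − 1.147 = 0.6277 mm.

g ≈ 0.628 mm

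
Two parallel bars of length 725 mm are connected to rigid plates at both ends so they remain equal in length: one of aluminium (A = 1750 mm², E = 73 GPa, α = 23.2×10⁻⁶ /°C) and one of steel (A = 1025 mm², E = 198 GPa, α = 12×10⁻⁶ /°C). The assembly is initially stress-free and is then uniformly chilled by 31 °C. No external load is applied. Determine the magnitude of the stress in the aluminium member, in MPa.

Equilibrium of a rigid end plate with no external load gives equal and opposite internal forces ±P in the two members. Since α_{aluminium} > α_{steel}, cooling drives the aluminium into tension and the steel into compression.
Compatibility of the two members (thermal + elastic change equal): (α₁ − α₂)ΔT = P·[1/(A₁E₁) + 1/(A₂E₂)].
|α₁ − α₂|·ΔT = 11.2×10⁻⁶ × 31 = 0.0003472.
1/(A₁E₁) + 1/(A₂E₂) = 1/(1750×73×10³) + 1/(1025×198×10³) = 1.276×10⁻⁸ N⁻¹.
P = 0.0003472 / 1.276×10⁻⁸ = 27220 N = 27.22 kN.
σ_{aluminium} = P/A₁ = 27220/1750 = 15.55 MPa, tensile.

σ ≈ 15.6 MPa (tensile)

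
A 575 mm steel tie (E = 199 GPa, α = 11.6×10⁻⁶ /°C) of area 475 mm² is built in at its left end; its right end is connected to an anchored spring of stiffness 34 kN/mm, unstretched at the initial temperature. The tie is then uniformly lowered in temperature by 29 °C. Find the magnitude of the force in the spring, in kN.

If the spring were absent the tie would shorten by αΔT L = 11.6×10⁻⁶ × 29 × 575 = 0.1934 mm.
With a force P in the spring, the elastic change of the tie is PL/(AE) and that of the spring is P/k; compatibility requires their sum to equal δ_free.
So P = δ_free / [L/(AE) + 1/k] = 0.1934 / [ 575/(475×199×10³) + 1/(34×10³) ].
P = 0.1934 / 3.549×10⁻⁵ = 5450 N.

P ≈ 5.45 kN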